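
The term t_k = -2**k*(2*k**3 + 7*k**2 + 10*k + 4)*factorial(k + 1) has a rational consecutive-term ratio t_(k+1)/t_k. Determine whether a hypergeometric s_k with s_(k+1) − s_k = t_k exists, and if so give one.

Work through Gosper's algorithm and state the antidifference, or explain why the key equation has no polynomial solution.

r(k) = 2*(2*k**4 + 17*k**3 + 56*k**2 + 83*k + 46)/(2*k**3 + 7*k**2 + 10*k + 4) after simplifying.
A = 2*k + 4, B = 1, C = k**3 + 7*k**2/2 + 5*k + 2.
Set up (2*k + 4)·f(k+1) − (1)·f(k) − (k**3 + 7*k**2/2 + 5*k + 2) = 0.
From deg A=1, deg B=0, deg C=3: d=2.
Solve for f: f(k) = k**2/2 (degree 2 ≤ 2).
Then R = B(k−1)f/C = k**2/(2*k**3 + 7*k**2 + 10*k + 4), so s_k = R(k)·t_k = -2**k*k**2*factorial(k + 1).
Check: Δs_k = -2**k*(2*k**3 + 7*k**2 + 10*k + 4)*factorial(k + 1). ✓

s_k = -2**k*k**2*factorial(k + 1)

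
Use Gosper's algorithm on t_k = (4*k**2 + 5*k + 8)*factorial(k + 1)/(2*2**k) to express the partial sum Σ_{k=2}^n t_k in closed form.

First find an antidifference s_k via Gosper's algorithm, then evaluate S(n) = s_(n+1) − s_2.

t_(k+1)/t_k = (k + 2)*(5*k + 4*(k + 1)**2 + 13)/(2*(4*k**2 + 5*k + 8)).
Gosper form: A/B · C(k+1)/C(k) with A=k/2 + 1, B=1, C=k**2 + 5*k/4 + 2.
Need (k/2 + 1)·f(k+1) − (1)·f(k) = k**2 + 5*k/4 + 2.
deg f ≤ 1 (via 1,0,2).
A polynomial solution: f(k) = (4*k + 1)/2.
Then R = B(k−1)f/C = 2*(4*k + 1)/(4*k**2 + 5*k + 8), so s_k = R(k)·t_k = (4*k + 1)*factorial(k + 1)/2**k.
Verify: (4*k**2 + 5*k + 8)*factorial(k + 1)/(2*2**k) matches t_k.
Telescope: S(n) = s_(n+1) − s_(2) = 2**(-n - 1)*(4*n + 5)*factorial(n + 2) − (27/2) = 2**(-n - 1)*(-27*2**n + 4*n**3*factorial(n) + 17*n**2*factorial(n) + 23*n*factorial(n) + 10*factorial(n)).

S(n) = 2**(-n - 1)*(-27*2**n + 4*n**3*factorial(n) + 17*n**2*factorial(n) + 23*n*factorial(n) + 10*factorial(n))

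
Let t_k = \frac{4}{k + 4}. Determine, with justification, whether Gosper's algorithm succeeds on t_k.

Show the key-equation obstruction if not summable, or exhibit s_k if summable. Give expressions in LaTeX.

Compute t_(k+1)/t_k: get (k + 4)/(k + 5).
Normal form (A,B,C) = (k + 4, k + 5, 1).
Key eq: (k + 4)·f(k+1) = (k + 4)·f(k) + (1).
deg f ≤ 0 (via 1,1,0).
Write f(k) = c0. Then LHS − RHS = -1, requiring -1 = 0: contradictory. No certificate.

No — t_k has no hypergeometric antidifference.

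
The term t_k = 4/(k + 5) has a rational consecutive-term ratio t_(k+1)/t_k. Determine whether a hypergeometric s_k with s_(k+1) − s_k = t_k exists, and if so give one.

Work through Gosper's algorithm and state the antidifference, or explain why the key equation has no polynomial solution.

no hypergeometric antidifference exists

Step 1: r(k) = (k + 5)/(k + 6).
Gosper form: A/B · C(k+1)/C(k) with A=k + 5, B=k + 6, C=1.
Set up (k + 5)·f(k+1) − (k + 5)·f(k) − (1) = 0.
Bound: deg f ≤ 0.
Put f(k) = c0: A·f(k+1) − B(k−1)·f(k) − C = -1; need -1 = 0 — inconsistent ⇒ no f, not summable.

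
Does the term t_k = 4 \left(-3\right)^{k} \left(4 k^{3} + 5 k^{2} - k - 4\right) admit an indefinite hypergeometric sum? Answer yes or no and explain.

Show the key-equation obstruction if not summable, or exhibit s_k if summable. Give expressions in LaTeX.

Step 1: r(k) = 3*(-4*k**3 - 17*k**2 - 21*k - 4)/(4*k**3 + 5*k**2 - k - 4).
Factor: A=-3; B=1; C=k**3 + 5*k**2/4 - k/4 - 1.
Solve (-3)·f(k+1) − (1)·f(k) = k**3 + 5*k**2/4 - k/4 - 1.
From deg A=0, deg B=0, deg C=3: d=3.
Coefficient equations give f(k) = -(4*k**3 - 4*k**2 - 4*k - 1)/16.
Then R = B(k−1)f/C = -(4*k**3 - 4*k**2 - 4*k - 1)/(4*(4*k**3 + 5*k**2 - k - 4)), so s_k = R(k)·t_k = (-3)**k*(-4*k**3 + 4*k**2 + 4*k + 1).
Δs = 4*(-3)**k*(4*k**3 + 5*k**2 - k - 4), as required.

Yes. s_k = \left(-3\right)^{k} \left(- 4 k^{3} + 4 k^{2} + 4 k + 1\right).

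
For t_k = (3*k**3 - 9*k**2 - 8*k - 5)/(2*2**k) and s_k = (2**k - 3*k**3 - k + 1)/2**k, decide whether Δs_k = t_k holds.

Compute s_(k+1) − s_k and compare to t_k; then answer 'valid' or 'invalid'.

Valid: the claim telescopes to t_k.

s_(k+1) = (2*2**k - k - 3*(k + 1)**3)/(2*2**k)
s_(k+1) − s_k = (6*k**3 + k - 3*(k + 1)**3 - 2)/(2*2**k)
(s_(k+1) − s_k) − t_k = 0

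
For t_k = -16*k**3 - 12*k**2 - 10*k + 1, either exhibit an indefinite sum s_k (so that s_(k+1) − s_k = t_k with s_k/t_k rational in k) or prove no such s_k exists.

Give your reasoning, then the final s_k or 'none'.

Step 1: r(k) = (16*k**3 + 60*k**2 + 82*k + 37)/(16*k**3 + 12*k**2 + 10*k - 1).
Factor: A=1; B=1; C=k**3 + 3*k**2/4 + 5*k/8 - 1/16.
Need (1)·f(k+1) − (1)·f(k) = k**3 + 3*k**2/4 + 5*k/8 - 1/16.
Degrees (0,0,3) ⇒ d ≤ 4.
Solving with deg f ≤ 4: f(k) = k*(4*k**3 - 4*k**2 + 3*k - 4)/16.
So s_k = (B(k−1)f/C)·t_k = (k*(4*k**3 - 4*k**2 + 3*k - 4)/(16*k**3 + 12*k**2 + 10*k - 1))·t_k = k*(-4*k**3 + 4*k**2 - 3*k + 4).
Verify: -16*k**3 - 12*k**2 - 10*k + 1 matches t_k.

s_k = k*(-4*k**3 + 4*k**2 - 3*k + 4)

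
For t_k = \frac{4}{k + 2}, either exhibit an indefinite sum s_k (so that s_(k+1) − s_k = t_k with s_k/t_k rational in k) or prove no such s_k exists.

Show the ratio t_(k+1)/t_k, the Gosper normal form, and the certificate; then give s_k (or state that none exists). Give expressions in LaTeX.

Ratio r(k) = (k + 2)/(k + 3).
Normal form (A,B,C) = (k + 2, k + 3, 1).
Set up (k + 2)·f(k+1) − (k + 2)·f(k) − (1) = 0.
d = 0 from the (1,1,0) case.
Put f(k) = c0: A·f(k+1) − B(k−1)·f(k) − C = -1; need -1 = 0 — inconsistent ⇒ no f, not summable.

none (Gosper's algorithm certifies no s_k)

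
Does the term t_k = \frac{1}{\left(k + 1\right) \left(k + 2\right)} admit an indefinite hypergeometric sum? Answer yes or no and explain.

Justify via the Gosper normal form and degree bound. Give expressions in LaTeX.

Yes. s_k = \frac{k}{k + 1}.

Step 1: r(k) = (k + 1)/(k + 3).
Factor: A=k + 1; B=k + 3; C=1.
Solve (k + 1)·f(k+1) − (k + 2)·f(k) = 1.
deg f ≤ 1 (via 1,1,0).
A polynomial solution: f(k) = k.
R(k) = B(k−1)·f(k)/C(k) = k*(k + 2); s_k = R·t_k = k/(k + 1).
Check: Δs_k = 1/(k**2 + 3*k + 2). ✓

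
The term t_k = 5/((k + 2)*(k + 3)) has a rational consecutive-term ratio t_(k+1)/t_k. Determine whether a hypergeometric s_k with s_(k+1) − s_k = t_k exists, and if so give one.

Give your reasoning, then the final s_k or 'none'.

Compute t_(k+1)/t_k: get (k + 2)/(k + 4).
A = k + 2, B = k + 4, C = 1.
Solve (k + 2)·f(k+1) − (k + 3)·f(k) = 1.
deg f ≤ 1 (via 1,1,0).
Coefficient equations give f(k) = k/2.
Get s_k = R·t_k = 5*k/(2*(k + 2)) with R(k) = B(k−1)f(k)/C(k) = k*(k + 3)/2.
s_(k+1) − s_k = 5/(k**2 + 5*k + 6) = t_k.

s_k = 5*k/(2*(k + 2))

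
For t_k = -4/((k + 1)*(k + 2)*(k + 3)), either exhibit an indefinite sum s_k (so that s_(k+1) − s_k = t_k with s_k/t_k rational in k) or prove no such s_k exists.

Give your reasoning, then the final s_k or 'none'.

Ratio r(k) = (k + 1)/(k + 4).
Factor: A=k + 1; B=k + 4; C=1.
Need (k + 1)·f(k+1) − (k + 3)·f(k) = 1.
Bound: deg f ≤ 2.
A polynomial solution: f(k) = k*(k + 3)/4.
Certificate R = B(k−1)f/C = k*(k + 3)**2/4 gives s_k = k*(-k - 3)/((k + 1)*(k + 2)).
Check: Δs_k = -4/(k**3 + 6*k**2 + 11*k + 6). ✓

s_k = k*(-k - 3)/((k + 1)*(k + 2))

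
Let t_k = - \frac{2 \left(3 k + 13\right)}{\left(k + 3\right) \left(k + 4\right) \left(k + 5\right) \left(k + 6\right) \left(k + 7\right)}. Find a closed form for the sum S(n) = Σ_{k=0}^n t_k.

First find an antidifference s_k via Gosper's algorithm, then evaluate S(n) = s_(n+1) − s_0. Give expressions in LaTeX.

Compute t_(k+1)/t_k: get (k + 3)*(3*k + 16)/((k + 8)*(3*k + 13)).
So A=k + 3 and B=k + 8, with C=k + 13/3.
Solve (k + 3)·f(k+1) − (k + 7)·f(k) = k + 13/3.
d = 4 from the (1,1,1) case.
Match coefficients ⇒ f(k) = k*(k + 4)*(k**2 + 14*k + 63)/270.
Certificate R = B(k−1)f/C = k*(k + 4)*(k + 7)*(k**2 + 14*k + 63)/(90*(3*k + 13)) gives s_k = k*(-k**2 - 14*k - 63)/(45*(k**3 + 14*k**2 + 63*k + 90)).
s_(k+1) − s_k = 2*(-3*k - 13)/(k**5 + 25*k**4 + 245*k**3 + 1175*k**2 + 2754*k + 2520) = t_k.
Σ_(k=0)^n t_k = s_(n+1) − s_(0) = ((-n**3 - 17*n**2 - 94*n - 78)/(45*(n**3 + 17*n**2 + 94*n + 168))) − (0), i.e. (-n**3 - 17*n**2 - 94*n - 78)/(45*(n**3 + 17*n**2 + 94*n + 168)).

S(n) = \frac{- n^{3} - 17 n^{2} - 94 n - 78}{45 \left(n^{3} + 17 n^{2} + 94 n + 168\right)}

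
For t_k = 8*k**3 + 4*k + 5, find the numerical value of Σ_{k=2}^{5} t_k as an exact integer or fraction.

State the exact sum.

r(k) = (4*k + 8*(k + 1)**3 + 9)/(8*k**3 + 4*k + 5) after simplifying.
So A=1 and B=1, with C=k**3 + k/2 + 5/8.
Key eq: (1)·f(k+1) = (1)·f(k) + (k**3 + k/2 + 5/8).
d = 4 from the (0,0,3) case.
Solve for f: f(k) = k*(2*k**3 - 4*k**2 + 4*k + 3)/8 (degree 4 ≤ 4).
Then R = B(k−1)f/C = k*(2*k**3 - 4*k**2 + 4*k + 3)/(8*k**3 + 4*k + 5), so s_k = R(k)·t_k = k*(2*k**3 - 4*k**2 + 4*k + 3).
Verify: 8*k**3 + 4*k + 5 matches t_k.
Σ_(k=2)^(5) t_k = s_(6) − s_(2) = 1890 − (22) = 1868.

Σ = 1868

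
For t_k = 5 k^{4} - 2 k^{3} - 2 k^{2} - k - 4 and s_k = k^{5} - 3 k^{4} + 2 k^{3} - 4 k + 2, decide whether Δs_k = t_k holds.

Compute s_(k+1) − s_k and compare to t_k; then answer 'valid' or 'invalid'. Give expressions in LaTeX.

s_(k+1) = k**5 + 2*k**4 - 2*k**2 - 5*k - 2
s_(k+1) − s_k = 5*k**4 - 2*k**3 - 2*k**2 - k - 4
(s_(k+1) − s_k) − t_k = 0

Valid: the claim telescopes to t_k.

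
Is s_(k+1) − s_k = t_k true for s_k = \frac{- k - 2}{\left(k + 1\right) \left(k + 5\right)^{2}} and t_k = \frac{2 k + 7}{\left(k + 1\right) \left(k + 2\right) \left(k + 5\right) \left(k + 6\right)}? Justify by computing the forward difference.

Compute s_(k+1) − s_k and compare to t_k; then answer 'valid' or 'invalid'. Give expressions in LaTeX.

s_(k+1) = (-k - 3)/((k + 2)*(k + 6)**2)
s_(k+1) − s_k = (-(k + 1)*(k + 3)*(k + 5)**2 + (k + 2)**2*(k + 6)**2)/((k + 1)*(k + 2)*(k + 5)**2*(k + 6)**2)
(s_(k+1) − s_k) − t_k = 3*(-3*k**2 - 25*k - 47)/(k**6 + 25*k**5 + 249*k**4 + 1247*k**3 + 3242*k**2 + 4020*k + 1800)

Invalid: residual \frac{3 \left(- 3 k^{2} - 25 k - 47\right)}{k^{6} + 25 k^{5} + 249 k^{4} + 1247 k^{3} + 3242 k^{2} + 4020 k + 1800} ≠ 0.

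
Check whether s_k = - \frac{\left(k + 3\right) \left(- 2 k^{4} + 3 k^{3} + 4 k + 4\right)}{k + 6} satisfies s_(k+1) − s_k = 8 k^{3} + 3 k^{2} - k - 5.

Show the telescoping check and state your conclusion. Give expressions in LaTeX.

s_(k+1) = -(k + 4)*(4*k - 2*(k + 1)**4 + 3*(k + 1)**3 + 8)/(k + 7)
s_(k+1) − s_k = (8*k**5 + 89*k**4 + 212*k**3 + 57*k**2 - 86*k - 132)/(k**2 + 13*k + 42)
(s_(k+1) − s_k) − t_k = 3*(-6*k**4 - 54*k**3 - 17*k**2 + 7*k + 26)/(k**2 + 13*k + 42)

Invalid: residual \frac{3 \left(- 6 k^{4} - 54 k^{3} - 17 k^{2} + 7 k + 26\right)}{k^{2} + 13 k + 42} ≠ 0.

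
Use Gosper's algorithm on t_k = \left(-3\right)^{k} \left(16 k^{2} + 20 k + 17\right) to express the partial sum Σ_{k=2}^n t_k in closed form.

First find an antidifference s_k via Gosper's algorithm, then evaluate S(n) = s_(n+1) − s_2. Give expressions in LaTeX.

Ratio r(k) = 3*(-16*k**2 - 52*k - 53)/(16*k**2 + 20*k + 17).
So A=-3 and B=1, with C=k**2 + 5*k/4 + 17/16.
Solve (-3)·f(k+1) − (1)·f(k) = k**2 + 5*k/4 + 17/16.
Degrees (0,0,2) ⇒ d ≤ 2.
Solve for f: f(k) = -(4*k**2 - k + 2)/16 (degree 2 ≤ 2).
Certificate R = B(k−1)f/C = -(4*k**2 - k + 2)/(16*k**2 + 20*k + 17) gives s_k = (-3)**k*(-4*k**2 + k - 2).
Check: Δs_k = (-3)**k*(16*k**2 + 20*k + 17). ✓
Evaluate: s_(n+1) = 3*(-3)**n*(4*n**2 + 7*n + 5); subtract s_(2) = -144 ⇒ S(n) = 12*(-3)**n*n**2 + 21*(-3)**n*n + 15*(-3)**n + 144.

S(n) = 12 \left(-3\right)^{n} n^{2} + 21 \left(-3\right)^{n} n + 15 \left(-3\right)^{n} + 144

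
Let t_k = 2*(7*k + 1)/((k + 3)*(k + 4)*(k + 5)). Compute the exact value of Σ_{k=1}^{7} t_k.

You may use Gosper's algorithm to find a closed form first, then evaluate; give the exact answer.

t_(k+1)/t_k = (k + 3)*(7*k + 8)/((k + 6)*(7*k + 1)).
So A=k + 3 and B=k + 6, with C=k + 1/7.
Need (k + 3)·f(k+1) − (k + 5)·f(k) = k + 1/7.
Degrees (1,1,1) ⇒ d ≤ 2.
Match coefficients ⇒ f(k) = k*(11*k - 7)/84.
Certificate R = B(k−1)f/C = k*(k + 5)*(11*k - 7)/(12*(7*k + 1)) gives s_k = k*(11*k - 7)/(6*(k + 3)*(k + 4)).
Verify: 2*(7*k + 1)/(k**3 + 12*k**2 + 47*k + 60) matches t_k.
Σ_(k=1)^(7) t_k = s_(8) − s_(1) = 9/11 − (1/30) = 259/330.

Σ = 259/330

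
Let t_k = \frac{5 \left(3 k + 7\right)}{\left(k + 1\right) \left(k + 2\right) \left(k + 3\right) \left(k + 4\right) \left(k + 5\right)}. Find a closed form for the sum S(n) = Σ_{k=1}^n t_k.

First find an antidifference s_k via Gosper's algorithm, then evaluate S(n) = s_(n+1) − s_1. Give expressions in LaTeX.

S(n) = \frac{n \left(n^{2} + 11 n + 38\right)}{8 \left(n^{3} + 11 n^{2} + 38 n + 40\right)}

r(k) = (k + 1)*(3*k + 10)/((k + 6)*(3*k + 7)) after simplifying.
Gosper form: A/B · C(k+1)/C(k) with A=k + 1, B=k + 6, C=k + 7/3.
f must satisfy (k + 1)·f(k+1) − (k + 5)·f(k) = k + 7/3.
Degrees (1,1,1) ⇒ d ≤ 4.
Solving with deg f ≤ 4: f(k) = k*(k + 2)*(k**2 + 8*k + 19)/36.
Get s_k = R·t_k = 5*k*(k**2 + 8*k + 19)/(12*(k**3 + 8*k**2 + 19*k + 12)) with R(k) = B(k−1)f(k)/C(k) = k*(k + 2)*(k + 5)*(k**2 + 8*k + 19)/(12*(3*k + 7)).
Check: Δs_k = 5*(3*k + 7)/(k**5 + 15*k**4 + 85*k**3 + 225*k**2 + 274*k + 120). ✓
Evaluate: s_(n+1) = 5*(n**3 + 11*n**2 + 38*n + 28)/(12*(n**3 + 11*n**2 + 38*n + 40)); subtract s_(1) = 7/24 ⇒ S(n) = n*(n**2 + 11*n + 38)/(8*(n**3 + 11*n**2 + 38*n + 40)).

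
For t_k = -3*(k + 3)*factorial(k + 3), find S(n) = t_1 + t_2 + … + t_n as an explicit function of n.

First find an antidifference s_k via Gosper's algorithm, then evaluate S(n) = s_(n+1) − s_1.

S(n) = 72 - 3*factorial(n + 4)

Compute t_(k+1)/t_k: get (k + 4)**2/(k + 3).
So A=k + 4 and B=1, with C=k + 3.
Key eq: (k + 4)·f(k+1) = (1)·f(k) + (k + 3).
Degrees (1,0,1) ⇒ d ≤ 0.
Solving with deg f ≤ 0: f(k) = 1.
Get s_k = R·t_k = -3*factorial(k + 3) with R(k) = B(k−1)f(k)/C(k) = 1/(k + 3).
Check: Δs_k = -3*(k + 3)*factorial(k + 3). ✓
Σ_(k=1)^n t_k = s_(n+1) − s_(1) = (-3*factorial(n + 4)) − (-72), i.e. 72 - 3*factorial(n + 4).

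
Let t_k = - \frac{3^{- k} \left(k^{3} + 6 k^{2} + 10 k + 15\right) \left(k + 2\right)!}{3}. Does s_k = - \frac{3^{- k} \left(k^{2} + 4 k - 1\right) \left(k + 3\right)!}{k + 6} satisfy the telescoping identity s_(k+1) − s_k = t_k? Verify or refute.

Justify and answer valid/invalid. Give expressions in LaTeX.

s_(k+1) = -(k**2 + 6*k + 4)*factorial(k + 4)/(3*3**k*(k + 7))
s_(k+1) − s_k = -(k**4 + 13*k**3 + 55*k**2 + 103*k + 117)*factorial(k + 3)/(3*3**k*(k + 6)*(k + 7))
(s_(k+1) − s_k) − t_k = (k**4 + 12*k**3 + 43*k**2 + 63*k + 93)*factorial(k + 2)/(3**k*(k + 6)*(k + 7))

Invalid: residual \frac{3^{- k} \left(k^{4} + 12 k^{3} + 43 k^{2} + 63 k + 93\right) \left(k + 2\right)!}{\left(k + 6\right) \left(k + 7\right)} ≠ 0.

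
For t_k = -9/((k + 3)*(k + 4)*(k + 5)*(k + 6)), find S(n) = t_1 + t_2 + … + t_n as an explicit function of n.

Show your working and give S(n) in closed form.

S(n) = n*(-n**2 - 15*n - 74)/(40*(n**3 + 15*n**2 + 74*n + 120))

r(k) = (k + 3)/(k + 7) after simplifying.
Take A(k)=k + 3, B(k)=k + 7, C(k)=1.
Solve (k + 3)·f(k+1) − (k + 6)·f(k) = 1.
deg f ≤ 3 (via 1,1,0).
Solve for f: f(k) = k*(k**2 + 12*k + 47)/180 (degree 3 ≤ 3).
Then R = B(k−1)f/C = k*(k + 6)*(k**2 + 12*k + 47)/180, so s_k = R(k)·t_k = k*(-k**2 - 12*k - 47)/(20*(k + 3)*(k + 4)*(k + 5)).
Verify: -9/(k**4 + 18*k**3 + 119*k**2 + 342*k + 360) matches t_k.
Telescope: S(n) = s_(n+1) − s_(1) = (-n**3 - 15*n**2 - 74*n - 60)/(20*(n**3 + 15*n**2 + 74*n + 120)) − (-1/40) = n*(-n**2 - 15*n - 74)/(40*(n**3 + 15*n**2 + 74*n + 120)).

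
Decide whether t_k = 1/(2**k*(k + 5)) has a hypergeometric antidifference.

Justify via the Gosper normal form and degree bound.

No — t_k has no hypergeometric antidifference.

The ratio is (k + 5)/(2*(k + 6)).
So A=k/2 + 5/2 and B=k + 6, with C=1.
f must satisfy (k/2 + 5/2)·f(k+1) − (k + 5)·f(k) = 1.
Degrees (1,1,0) ⇒ d ≤ -1.
deg f ≤ -1 is impossible — no certificate.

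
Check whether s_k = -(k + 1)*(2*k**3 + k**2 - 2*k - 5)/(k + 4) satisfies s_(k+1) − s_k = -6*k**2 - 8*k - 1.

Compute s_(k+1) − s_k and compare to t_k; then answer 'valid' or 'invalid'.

s_(k+1) = (k + 2)*(2*k - 2*(k + 1)**3 - (k + 1)**2 + 7)/(k + 5)
s_(k+1) − s_k = (-6*k**4 - 50*k**3 - 100*k**2 - 64*k + 7)/(k**2 + 9*k + 20)
(s_(k+1) − s_k) − t_k = 3*(4*k**3 + 31*k**2 + 35*k + 9)/(k**2 + 9*k + 20)

Invalid: residual 3*(4*k**3 + 31*k**2 + 35*k + 9)/(k**2 + 9*k + 20) ≠ 0.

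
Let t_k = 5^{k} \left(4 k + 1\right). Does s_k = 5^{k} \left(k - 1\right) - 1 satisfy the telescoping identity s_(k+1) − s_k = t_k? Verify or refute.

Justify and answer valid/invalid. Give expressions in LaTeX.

Valid — Δs_k = t_k.

s_(k+1) = 5**(k + 1)*k - 1
s_(k+1) − s_k = 5**k*(4*k + 1)
(s_(k+1) − s_k) − t_k = 0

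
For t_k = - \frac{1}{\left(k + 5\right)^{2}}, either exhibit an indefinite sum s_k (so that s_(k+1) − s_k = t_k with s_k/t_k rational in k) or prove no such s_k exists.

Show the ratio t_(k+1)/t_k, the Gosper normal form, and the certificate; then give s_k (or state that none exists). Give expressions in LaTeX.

Step 1: r(k) = (k + 5)**2/(k + 6)**2.
A = k**2 + 10*k + 25, B = k**2 + 12*k + 36, C = 1.
Solve (k**2 + 10*k + 25)·f(k+1) − (k**2 + 10*k + 25)·f(k) = 1.
deg f ≤ 0 (via 2,2,0).
Put f(k) = c0: A·f(k+1) − B(k−1)·f(k) − C = -1; need -1 = 0 — inconsistent ⇒ no f, not summable.

none (Gosper's algorithm certifies no s_k)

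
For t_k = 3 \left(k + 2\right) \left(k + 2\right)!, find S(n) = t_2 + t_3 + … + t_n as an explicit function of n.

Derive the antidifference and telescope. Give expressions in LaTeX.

S(n) = 3 \left(n + 3\right)! - 72

The ratio is (k + 3)**2/(k + 2).
Gosper form: A/B · C(k+1)/C(k) with A=k + 3, B=1, C=k + 2.
Solve (k + 3)·f(k+1) − (1)·f(k) = k + 2.
From deg A=1, deg B=0, deg C=1: d=0.
Coefficient equations give f(k) = 1.
Then R = B(k−1)f/C = 1/(k + 2), so s_k = R(k)·t_k = 3*factorial(k + 2).
Check: Δs_k = 3*(k + 2)*factorial(k + 2). ✓
Telescope: S(n) = s_(n+1) − s_(2) = 3*factorial(n + 3) − (72) = 3*factorial(n + 3) - 72.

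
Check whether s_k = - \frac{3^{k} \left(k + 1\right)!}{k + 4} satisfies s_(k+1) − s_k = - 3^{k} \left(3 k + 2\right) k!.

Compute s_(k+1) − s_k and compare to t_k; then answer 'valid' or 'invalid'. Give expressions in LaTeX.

Invalid: residual \frac{3^{k + 1} \left(3 k^{2} + 14 k + 7\right) k!}{\left(k + 4\right) \left(k + 5\right)} ≠ 0.

s_(k+1) = -3**(k + 1)*factorial(k + 2)/(k + 5)
s_(k+1) − s_k = -3**k*(3*k**2 + 17*k + 19)*factorial(k + 1)/((k + 4)*(k + 5))
(s_(k+1) − s_k) − t_k = 3**(k + 1)*(3*k**2 + 14*k + 7)*factorial(k)/((k + 4)*(k + 5))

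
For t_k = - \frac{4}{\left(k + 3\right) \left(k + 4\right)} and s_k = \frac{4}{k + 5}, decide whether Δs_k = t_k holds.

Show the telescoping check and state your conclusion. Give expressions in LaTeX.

s_(k+1) = 4/(k + 6)
s_(k+1) − s_k = -4/((k + 5)*(k + 6))
(s_(k+1) − s_k) − t_k = 8*(2*k + 9)/(k**4 + 18*k**3 + 119*k**2 + 342*k + 360)

Invalid: residual \frac{8 \left(2 k + 9\right)}{k^{4} + 18 k^{3} + 119 k^{2} + 342 k + 360} ≠ 0.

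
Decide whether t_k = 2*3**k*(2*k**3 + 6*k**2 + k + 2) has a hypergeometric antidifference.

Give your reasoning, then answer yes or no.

r(k) = 3*(2*k**3 + 12*k**2 + 19*k + 11)/(2*k**3 + 6*k**2 + k + 2) after simplifying.
So A=3 and B=1, with C=k**3 + 3*k**2 + k/2 + 1.
Solve (3)·f(k+1) − (1)·f(k) = k**3 + 3*k**2 + k/2 + 1.
d = 3 from the (0,0,3) case.
Match coefficients ⇒ f(k) = (2*k**3 - 3*k**2 + k + 2)/4.
R(k) = B(k−1)·f(k)/C(k) = (2*k**3 - 3*k**2 + k + 2)/(2*(2*k**3 + 6*k**2 + k + 2)); s_k = R·t_k = 3**k*(2*k**3 - 3*k**2 + k + 2).
Δs = 2*3**k*(2*k**3 + 6*k**2 + k + 2), as required.

Yes. s_k = 3**k*(2*k**3 - 3*k**2 + k + 2).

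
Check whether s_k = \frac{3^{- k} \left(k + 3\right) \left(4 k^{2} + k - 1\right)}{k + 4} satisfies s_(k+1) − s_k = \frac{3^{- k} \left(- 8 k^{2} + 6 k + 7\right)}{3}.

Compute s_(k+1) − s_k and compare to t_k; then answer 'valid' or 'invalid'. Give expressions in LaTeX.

s_(k+1) = (k + 4)*(k + 4*(k + 1)**2)/(3*3**k*(k + 5))
s_(k+1) − s_k = (-8*k**4 - 58*k**3 - 61*k**2 + 155*k + 109)/(3*3**k*(k**2 + 9*k + 20))
(s_(k+1) − s_k) − t_k = (8*k**3 + 38*k**2 - 28*k - 31)/(3*3**k*(k**2 + 9*k + 20))

Invalid: residual \frac{3^{- k} \left(8 k^{3} + 38 k^{2} - 28 k - 31\right)}{3 \left(k^{2} + 9 k + 20\right)} ≠ 0.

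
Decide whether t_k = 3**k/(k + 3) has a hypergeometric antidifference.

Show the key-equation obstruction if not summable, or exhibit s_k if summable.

No — negative degree bound, so no certificate f.

Compute t_(k+1)/t_k: get 3*(k + 3)/(k + 4).
Normal form (A,B,C) = (3*k + 9, k + 4, 1).
Need (3*k + 9)·f(k+1) − (k + 3)·f(k) = 1.
deg f ≤ -1 (via 1,1,0).
deg f ≤ -1 is impossible — no certificate.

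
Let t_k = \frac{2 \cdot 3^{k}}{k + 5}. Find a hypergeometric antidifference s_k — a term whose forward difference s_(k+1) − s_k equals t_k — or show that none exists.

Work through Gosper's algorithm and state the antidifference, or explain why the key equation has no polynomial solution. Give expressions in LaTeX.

The ratio is 3*(k + 5)/(k + 6).
Take A(k)=3*k + 15, B(k)=k + 6, C(k)=1.
f must satisfy (3*k + 15)·f(k+1) − (k + 5)·f(k) = 1.
Degrees (1,1,0) ⇒ d ≤ -1.
Bound -1 < 0, so the key equation has no polynomial solution.

not Gosper-summable; s_k does not exist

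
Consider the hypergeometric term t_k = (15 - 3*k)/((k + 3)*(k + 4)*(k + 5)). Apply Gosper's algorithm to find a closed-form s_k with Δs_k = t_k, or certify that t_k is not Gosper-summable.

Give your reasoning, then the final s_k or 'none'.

s_k = k*(k + 19)/(4*(k + 3)*(k + 4))

t_(k+1)/t_k = (k - 4)*(k + 3)/((k - 5)*(k + 6)).
A = k + 3, B = k + 6, C = k - 5.
Need (k + 3)·f(k+1) − (k + 5)·f(k) = k - 5.
deg f ≤ 2 (via 1,1,1).
Match coefficients ⇒ f(k) = -k*(k + 19)/12.
R(k) = B(k−1)·f(k)/C(k) = -k*(k + 5)*(k + 19)/(12*(k - 5)); s_k = R·t_k = k*(k + 19)/(4*(k + 3)*(k + 4)).
s_(k+1) − s_k = 3*(5 - k)/(k**3 + 12*k**2 + 47*k + 60) = t_k.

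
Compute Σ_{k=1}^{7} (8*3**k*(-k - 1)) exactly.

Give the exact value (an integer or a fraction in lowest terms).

Compute t_(k+1)/t_k: get 3*(k + 2)/(k + 1).
Gosper form: A/B · C(k+1)/C(k) with A=3, B=1, C=k + 1.
Need (3)·f(k+1) − (1)·f(k) = k + 1.
Degrees (0,0,1) ⇒ d ≤ 1.
A polynomial solution: f(k) = (2*k - 1)/4.
So s_k = (B(k−1)f/C)·t_k = ((2*k - 1)/(4*(k + 1)))·t_k = 3**k*(2 - 4*k).
Δs = 8*3**k*(-k - 1), as required.
Evaluate s at k=8 and k=1: -196830 and -6; difference -196824.

Σ = -196824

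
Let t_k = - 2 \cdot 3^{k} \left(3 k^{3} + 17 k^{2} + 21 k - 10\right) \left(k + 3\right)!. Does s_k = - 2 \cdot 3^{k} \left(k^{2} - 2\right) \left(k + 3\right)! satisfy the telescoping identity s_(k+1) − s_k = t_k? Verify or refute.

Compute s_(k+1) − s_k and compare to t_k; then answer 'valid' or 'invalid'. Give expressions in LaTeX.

valid (s_(k+1) − s_k reduces to t_k)

s_(k+1) = -6*3**k*(k**2 + 2*k - 1)*factorial(k + 4)
s_(k+1) − s_k = -2*3**k*(3*k**3 + 17*k**2 + 21*k - 10)*factorial(k + 3)
(s_(k+1) − s_k) − t_k = 0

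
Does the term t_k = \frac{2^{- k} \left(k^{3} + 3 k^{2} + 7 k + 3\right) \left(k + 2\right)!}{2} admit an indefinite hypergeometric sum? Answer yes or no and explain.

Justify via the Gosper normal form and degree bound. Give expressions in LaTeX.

Compute t_(k+1)/t_k: get (k**4 + 9*k**3 + 34*k**2 + 62*k + 42)/(2*(k**3 + 3*k**2 + 7*k + 3)).
Factor: A=k/2 + 3/2; B=1; C=k**3 + 3*k**2 + 7*k + 3.
Key eq: (k/2 + 3/2)·f(k+1) = (1)·f(k) + (k**3 + 3*k**2 + 7*k + 3).
From deg A=1, deg B=0, deg C=3: d=2.
Solving with deg f ≤ 2: f(k) = 2*k**2.
R(k) = B(k−1)·f(k)/C(k) = 2*k**2/(k**3 + 3*k**2 + 7*k + 3); s_k = R·t_k = k**2*factorial(k + 2)/2**k.
Check: Δs_k = (k**3 + 3*k**2 + 7*k + 3)*factorial(k + 2)/(2*2**k). ✓

Yes. s_k = 2^{- k} k^{2} \left(k + 2\right)!.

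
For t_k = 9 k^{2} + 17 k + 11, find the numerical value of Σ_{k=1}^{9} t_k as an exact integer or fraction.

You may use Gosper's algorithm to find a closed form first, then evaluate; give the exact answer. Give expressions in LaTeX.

r(k) = (9*k**2 + 35*k + 37)/(9*k**2 + 17*k + 11) after simplifying.
Take A(k)=1, B(k)=1, C(k)=k**2 + 17*k/9 + 11/9.
f must satisfy (1)·f(k+1) − (1)·f(k) = k**2 + 17*k/9 + 11/9.
deg f ≤ 3 (via 0,0,2).
Solving with deg f ≤ 3: f(k) = k*(3*k**2 + 4*k + 4)/9.
R(k) = B(k−1)·f(k)/C(k) = k*(3*k**2 + 4*k + 4)/(9*k**2 + 17*k + 11); s_k = R·t_k = k*(3*k**2 + 4*k + 4).
Check: Δs_k = 9*k**2 + 17*k + 11. ✓
Evaluate s at k=10 and k=1: 3440 and 11; difference 3429.

Σ = 3429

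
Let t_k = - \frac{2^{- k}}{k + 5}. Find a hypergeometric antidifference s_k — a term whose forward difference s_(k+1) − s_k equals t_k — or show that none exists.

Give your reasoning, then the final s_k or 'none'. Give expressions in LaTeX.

Compute t_(k+1)/t_k: get (k + 5)/(2*(k + 6)).
So A=k/2 + 5/2 and B=k + 6, with C=1.
Key eq: (k/2 + 5/2)·f(k+1) = (k + 5)·f(k) + (1).
Bound: deg f ≤ -1.
Negative degree bound (-1): no f exists, t_k not Gosper-summable.

no hypergeometric antidifference exists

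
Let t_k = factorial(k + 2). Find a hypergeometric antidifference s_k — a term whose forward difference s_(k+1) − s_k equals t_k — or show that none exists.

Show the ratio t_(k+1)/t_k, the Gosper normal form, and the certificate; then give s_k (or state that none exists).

t_(k+1)/t_k = k + 3.
Take A(k)=k + 3, B(k)=1, C(k)=1.
Need (k + 3)·f(k+1) − (1)·f(k) = 1.
Bound: deg f ≤ -1.
d = -1 < 0 ⇒ no nonzero polynomial f; not summable.

none (Gosper's algorithm certifies no s_k)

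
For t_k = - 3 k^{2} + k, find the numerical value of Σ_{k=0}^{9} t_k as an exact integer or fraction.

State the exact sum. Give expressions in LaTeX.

Σ = -810

t_(k+1)/t_k = (-k + 3*(k + 1)**2 - 1)/(k*(3*k - 1)).
Normal form (A,B,C) = (1, 1, k**2 - k/3).
Key eq: (1)·f(k+1) = (1)·f(k) + (k**2 - k/3).
deg f ≤ 3 (via 0,0,2).
Match coefficients ⇒ f(k) = k*(k - 1)**2/3.
Then R = B(k−1)f/C = (k - 1)**2/(3*k - 1), so s_k = R(k)·t_k = k*(-k**2 + 2*k - 1).
Δs = k*(1 - 3*k), as required.
Telescoping: Σ = s_(10) − s_(0) = -810 − (0) = -810.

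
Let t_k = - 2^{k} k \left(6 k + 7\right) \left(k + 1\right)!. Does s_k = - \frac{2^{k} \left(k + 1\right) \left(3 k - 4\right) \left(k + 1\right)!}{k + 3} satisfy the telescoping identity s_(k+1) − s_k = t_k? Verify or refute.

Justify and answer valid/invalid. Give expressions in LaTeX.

Invalid: residual \frac{2^{k + 1} \left(6 k^{3} + 25 k^{2} + 18 k + 4\right) \left(k + 1\right)!}{\left(k + 3\right) \left(k + 4\right)} ≠ 0.

s_(k+1) = -2**(k + 1)*(k + 2)*(3*k - 1)*factorial(k + 2)/(k + 4)
s_(k+1) − s_k = -2**k*(6*k**4 + 37*k**3 + 71*k**2 + 48*k - 8)*factorial(k + 1)/((k + 3)*(k + 4))
(s_(k+1) − s_k) − t_k = 2**(k + 1)*(6*k**3 + 25*k**2 + 18*k + 4)*factorial(k + 1)/((k + 3)*(k + 4))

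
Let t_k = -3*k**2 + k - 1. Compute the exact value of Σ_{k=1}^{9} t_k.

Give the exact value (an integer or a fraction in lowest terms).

Compute t_(k+1)/t_k: get (-k + 3*(k + 1)**2)/(3*k**2 - k + 1).
So A=1 and B=1, with C=k**2 - k/3 + 1/3.
Set up (1)·f(k+1) − (1)·f(k) − (k**2 - k/3 + 1/3) = 0.
From deg A=0, deg B=0, deg C=2: d=3.
Solve for f: f(k) = k*(k**2 - 2*k + 2)/3 (degree 3 ≤ 3).
R(k) = B(k−1)·f(k)/C(k) = k*(k**2 - 2*k + 2)/(3*k**2 - k + 1); s_k = R·t_k = k*(-k**2 + 2*k - 2).
s_(k+1) − s_k = -3*k**2 + k - 1 = t_k.
Evaluate s at k=10 and k=1: -820 and -1; difference -819.

Σ = -819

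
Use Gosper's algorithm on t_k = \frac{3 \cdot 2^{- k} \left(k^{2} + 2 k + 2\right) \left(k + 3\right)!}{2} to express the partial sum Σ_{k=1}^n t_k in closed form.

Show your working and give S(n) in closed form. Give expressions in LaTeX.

Compute t_(k+1)/t_k: get (k + 4)*(2*k + (k + 1)**2 + 4)/(2*(k**2 + 2*k + 2)).
A = k/2 + 2, B = 1, C = k**2 + 2*k + 2.
Need (k/2 + 2)·f(k+1) − (1)·f(k) = k**2 + 2*k + 2.
From deg A=1, deg B=0, deg C=2: d=1.
Solve for f: f(k) = 2*(k - 1) (degree 1 ≤ 1).
Certificate R = B(k−1)f/C = 2*(k - 1)/(k**2 + 2*k + 2) gives s_k = 3*(k - 1)*factorial(k + 3)/2**k.
Verify: 3*(k**2 + 2*k + 2)*factorial(k + 3)/(2*2**k) matches t_k.
Telescope: S(n) = s_(n+1) − s_(1) = 3*2**(-n - 1)*n*factorial(n + 4) − (0) = 3*2**(-n - 1)*n*factorial(n + 4).

S(n) = 3 \cdot 2^{- n - 1} n \left(n + 4\right)!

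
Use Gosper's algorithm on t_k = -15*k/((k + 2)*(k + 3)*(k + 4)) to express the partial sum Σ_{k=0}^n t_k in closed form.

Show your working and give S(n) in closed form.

S(n) = 5*n*(-n - 1)/(2*(n**2 + 7*n + 12))

Step 1: r(k) = (k + 1)*(k + 2)/(k*(k + 5)).
A = k + 2, B = k + 5, C = k.
Solve (k + 2)·f(k+1) − (k + 4)·f(k) = k.
From deg A=1, deg B=1, deg C=1: d=2.
Solve for f: f(k) = k*(k - 1)/6 (degree 2 ≤ 2).
Get s_k = R·t_k = 5*k*(1 - k)/(2*(k + 2)*(k + 3)) with R(k) = B(k−1)f(k)/C(k) = (k - 1)*(k + 4)/6.
Verify: -15*k/(k**3 + 9*k**2 + 26*k + 24) matches t_k.
Σ_(k=0)^n t_k = s_(n+1) − s_(0) = (5*n*(-n - 1)/(2*(n**2 + 7*n + 12))) − (0), i.e. 5*n*(-n - 1)/(2*(n**2 + 7*n + 12)).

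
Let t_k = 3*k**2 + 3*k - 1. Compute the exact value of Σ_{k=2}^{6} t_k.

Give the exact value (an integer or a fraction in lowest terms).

Step 1: r(k) = (3*k**2 + 9*k + 5)/(3*k**2 + 3*k - 1).
Factor: A=1; B=1; C=k**2 + k - 1/3.
Need (1)·f(k+1) − (1)·f(k) = k**2 + k - 1/3.
Degrees (0,0,2) ⇒ d ≤ 3.
Coefficient equations give f(k) = k*(k**2 - 2)/3.
So s_k = (B(k−1)f/C)·t_k = (k*(k**2 - 2)/(3*k**2 + 3*k - 1))·t_k = k*(k**2 - 2).
s_(k+1) − s_k = 3*k**2 + 3*k - 1 = t_k.
Evaluate s at k=7 and k=2: 329 and 4; difference 325.

Σ = 325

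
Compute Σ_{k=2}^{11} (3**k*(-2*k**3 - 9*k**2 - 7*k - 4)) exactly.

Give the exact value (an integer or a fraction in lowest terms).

Σ = -913015566

r(k) = 3*(2*k**3 + 15*k**2 + 31*k + 22)/(2*k**3 + 9*k**2 + 7*k + 4) after simplifying.
A = 3, B = 1, C = k**3 + 9*k**2/2 + 7*k/2 + 2.
Solve (3)·f(k+1) − (1)·f(k) = k**3 + 9*k**2/2 + 7*k/2 + 2.
Degrees (0,0,3) ⇒ d ≤ 3.
Match coefficients ⇒ f(k) = (k**3 - k + 2)/2.
Then R = B(k−1)f/C = (k**3 - k + 2)/(2*k**3 + 9*k**2 + 7*k + 4), so s_k = R(k)·t_k = 3**k*(-k**3 + k - 2).
Check: Δs_k = 3**k*(k**3 + 2*k - 3*(k + 1)**3 - 1). ✓
Evaluate s at k=12 and k=2: -913015638 and -72; difference -913015566.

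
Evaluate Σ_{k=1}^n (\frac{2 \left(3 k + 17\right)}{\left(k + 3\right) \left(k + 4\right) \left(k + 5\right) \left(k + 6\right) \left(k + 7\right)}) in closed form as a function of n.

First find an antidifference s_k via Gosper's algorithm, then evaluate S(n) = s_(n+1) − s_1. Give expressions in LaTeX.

S(n) = \frac{n \left(n^{2} + 16 n + 83\right)}{70 \left(n^{3} + 16 n^{2} + 83 n + 140\right)}

Step 1: r(k) = (k + 3)*(3*k + 20)/((k + 8)*(3*k + 17)).
Normal form (A,B,C) = (k + 3, k + 8, k + 17/3).
Set up (k + 3)·f(k+1) − (k + 7)·f(k) − (k + 17/3) = 0.
From deg A=1, deg B=1, deg C=1: d=4.
Coefficient equations give f(k) = k*(k + 5)*(k**2 + 13*k + 54)/216.
So s_k = (B(k−1)f/C)·t_k = (k*(k + 5)*(k + 7)*(k**2 + 13*k + 54)/(72*(3*k + 17)))·t_k = k*(k**2 + 13*k + 54)/(36*(k**3 + 13*k**2 + 54*k + 72)).
s_(k+1) − s_k = 2*(3*k + 17)/(k**5 + 25*k**4 + 245*k**3 + 1175*k**2 + 2754*k + 2520) = t_k.
s_(n+1) = (n**3 + 16*n**2 + 83*n + 68)/(36*(n**3 + 16*n**2 + 83*n + 140)) and s_(1) = 17/1260, so S(n) = n*(n**2 + 16*n + 83)/(70*(n**3 + 16*n**2 + 83*n + 140)).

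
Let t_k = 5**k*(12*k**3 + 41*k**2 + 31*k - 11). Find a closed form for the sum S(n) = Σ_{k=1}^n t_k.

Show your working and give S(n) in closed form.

t_(k+1)/t_k = 5*(12*k**3 + 77*k**2 + 149*k + 73)/(12*k**3 + 41*k**2 + 31*k - 11).
A = 5, B = 1, C = k**3 + 41*k**2/12 + 31*k/12 - 11/12.
Key eq: (5)·f(k+1) = (1)·f(k) + (k**3 + 41*k**2/12 + 31*k/12 - 11/12).
Bound: deg f ≤ 3.
Match coefficients ⇒ f(k) = (3*k - 4)*(k**2 + k + 1)/12.
Get s_k = R·t_k = 5**k*(3*k**3 - k**2 - k - 4) with R(k) = B(k−1)f(k)/C(k) = (3*k - 4)*(k**2 + k + 1)/(12*k**3 + 41*k**2 + 31*k - 11).
Δs = 5**k*(12*k**3 + 41*k**2 + 31*k - 11), as required.
Telescope: S(n) = s_(n+1) − s_(1) = 5**(n + 1)*(3*n**3 + 8*n**2 + 6*n - 3) − (-15) = 15*5**n*n**3 + 40*5**n*n**2 + 30*5**n*n - 15*5**n + 15.

S(n) = 15*5**n*n**3 + 40*5**n*n**2 + 30*5**n*n - 15*5**n + 15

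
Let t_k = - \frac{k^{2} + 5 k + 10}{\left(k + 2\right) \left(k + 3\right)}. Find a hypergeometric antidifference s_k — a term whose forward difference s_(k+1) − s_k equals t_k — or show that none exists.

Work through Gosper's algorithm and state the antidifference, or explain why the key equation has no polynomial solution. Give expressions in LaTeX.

t_(k+1)/t_k = (k + 2)*(5*k + (k + 1)**2 + 15)/((k + 4)*(k**2 + 5*k + 10)).
Take A(k)=k + 2, B(k)=k + 4, C(k)=k**2 + 5*k + 10.
Key eq: (k + 2)·f(k+1) = (k + 3)·f(k) + (k**2 + 5*k + 10).
d = 2 from the (1,1,2) case.
Coefficient equations give f(k) = k*(k + 4).
Get s_k = R·t_k = k*(-k - 4)/(k + 2) with R(k) = B(k−1)f(k)/C(k) = k*(k + 3)*(k + 4)/(k**2 + 5*k + 10).
s_(k+1) − s_k = (-k**2 - 5*k - 10)/(k**2 + 5*k + 6) = t_k.

s_k = \frac{k \left(- k - 4\right)}{k + 2}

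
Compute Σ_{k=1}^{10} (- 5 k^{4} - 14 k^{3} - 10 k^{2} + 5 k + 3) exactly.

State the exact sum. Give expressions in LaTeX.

Σ = -172560

t_(k+1)/t_k = (5*k**4 + 34*k**3 + 82*k**2 + 77*k + 21)/(5*k**4 + 14*k**3 + 10*k**2 - 5*k - 3).
So A=1 and B=1, with C=k**4 + 14*k**3/5 + 2*k**2 - k - 3/5.
Need (1)·f(k+1) − (1)·f(k) = k**4 + 14*k**3/5 + 2*k**2 - k - 3/5.
Bound: deg f ≤ 5.
A polynomial solution: f(k) = k*(k**4 + k**3 - 2*k**2 - 4*k + 1)/5.
Certificate R = B(k−1)f/C = k*(k**4 + k**3 - 2*k**2 - 4*k + 1)/(5*k**4 + 14*k**3 + 10*k**2 - 5*k - 3) gives s_k = k*(-k**4 - k**3 + 2*k**2 + 4*k - 1).
Check: Δs_k = -5*k**4 - 14*k**3 - 10*k**2 + 5*k + 3. ✓
Telescoping: Σ = s_(11) − s_(1) = -172557 − (3) = -172560.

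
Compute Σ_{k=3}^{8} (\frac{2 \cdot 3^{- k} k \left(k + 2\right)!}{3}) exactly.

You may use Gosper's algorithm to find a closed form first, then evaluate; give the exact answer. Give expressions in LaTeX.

Step 1: r(k) = (k + 1)*(k + 3)/(3*k).
Normal form (A,B,C) = (k/3 + 1, 1, k).
Solve (k/3 + 1)·f(k+1) − (1)·f(k) = k.
deg f ≤ 0 (via 1,0,1).
Match coefficients ⇒ f(k) = 3.
R(k) = B(k−1)·f(k)/C(k) = 3/k; s_k = R·t_k = 2*factorial(k + 2)/3**k.
Verify: 2*k*factorial(k + 2)/(3*3**k) matches t_k.
Sum = s_(9) − s_(3); s_(9) = 985600/243, s_(3) = 80/9 ⇒ 983440/243.

Σ = 983440/243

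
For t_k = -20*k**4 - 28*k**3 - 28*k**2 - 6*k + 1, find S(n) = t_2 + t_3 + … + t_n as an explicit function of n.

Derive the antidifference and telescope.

S(n) = -4*n**5 - 17*n**4 - 30*n**3 - 24*n**2 - 6*n + 81

Ratio r(k) = (20*k**4 + 108*k**3 + 232*k**2 + 226*k + 81)/(20*k**4 + 28*k**3 + 28*k**2 + 6*k - 1).
Gosper form: A/B · C(k+1)/C(k) with A=1, B=1, C=k**4 + 7*k**3/5 + 7*k**2/5 + 3*k/10 - 1/20.
f must satisfy (1)·f(k+1) − (1)·f(k) = k**4 + 7*k**3/5 + 7*k**2/5 + 3*k/10 - 1/20.
deg f ≤ 5 (via 0,0,4).
Match coefficients ⇒ f(k) = k**2*(4*k**3 - 3*k**2 + 2*k - 4)/20.
Certificate R = B(k−1)f/C = k**2*(4*k**3 - 3*k**2 + 2*k - 4)/(20*k**4 + 28*k**3 + 28*k**2 + 6*k - 1) gives s_k = k**2*(-4*k**3 + 3*k**2 - 2*k + 4).
Δs = -20*k**4 - 28*k**3 - 28*k**2 - 6*k + 1, as required.
Σ_(k=2)^n t_k = s_(n+1) − s_(2) = (-4*n**5 - 17*n**4 - 30*n**3 - 24*n**2 - 6*n + 1) − (-80), i.e. -4*n**5 - 17*n**4 - 30*n**3 - 24*n**2 - 6*n + 81.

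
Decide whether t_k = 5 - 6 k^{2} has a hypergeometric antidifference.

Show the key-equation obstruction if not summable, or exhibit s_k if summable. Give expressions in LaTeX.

The ratio is (6*(k + 1)**2 - 5)/(6*k**2 - 5).
Take A(k)=1, B(k)=1, C(k)=k**2 - 5/6.
Need (1)·f(k+1) − (1)·f(k) = k**2 - 5/6.
Degrees (0,0,2) ⇒ d ≤ 3.
A polynomial solution: f(k) = k*(2*k**2 - 3*k - 4)/6.
Get s_k = R·t_k = k*(-2*k**2 + 3*k + 4) with R(k) = B(k−1)f(k)/C(k) = k*(2*k**2 - 3*k - 4)/(6*k**2 - 5).
Check: Δs_k = 5 - 6*k**2. ✓

Yes. s_k = k \left(- 2 k^{2} + 3 k + 4\right).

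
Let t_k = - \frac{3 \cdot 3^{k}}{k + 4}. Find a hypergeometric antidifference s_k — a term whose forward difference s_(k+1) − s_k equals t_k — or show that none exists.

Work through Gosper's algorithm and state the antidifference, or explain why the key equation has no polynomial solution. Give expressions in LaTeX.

Step 1: r(k) = 3*(k + 4)/(k + 5).
Normal form (A,B,C) = (3*k + 12, k + 5, 1).
Solve (3*k + 12)·f(k+1) − (k + 4)·f(k) = 1.
Degrees (1,1,0) ⇒ d ≤ -1.
Bound -1 < 0, so the key equation has no polynomial solution.

none (Gosper's algorithm certifies no s_k)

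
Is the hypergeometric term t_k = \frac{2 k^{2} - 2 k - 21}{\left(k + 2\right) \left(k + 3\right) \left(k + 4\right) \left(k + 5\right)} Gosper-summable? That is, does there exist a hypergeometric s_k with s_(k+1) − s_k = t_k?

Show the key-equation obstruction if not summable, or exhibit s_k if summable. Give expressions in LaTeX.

Step 1: r(k) = (k + 2)*(2*k - 2*(k + 1)**2 + 23)/((k + 6)*(-2*k**2 + 2*k + 21)).
So A=k + 2 and B=k + 6, with C=k**2 - k - 21/2.
Solve (k + 2)·f(k+1) − (k + 5)·f(k) = k**2 - k - 21/2.
Degrees (1,1,2) ⇒ d ≤ 3.
Solving with deg f ≤ 3: f(k) = -k*(k**2 + 25*k + 58)/16.
R(k) = B(k−1)·f(k)/C(k) = -k*(k + 5)*(k**2 + 25*k + 58)/(8*(2*k**2 - 2*k - 21)); s_k = R·t_k = k*(-k**2 - 25*k - 58)/(8*(k + 2)*(k + 3)*(k + 4)).
s_(k+1) − s_k = (2*k**2 - 2*k - 21)/(k**4 + 14*k**3 + 71*k**2 + 154*k + 120) = t_k.

Yes. s_k = \frac{k \left(- k^{2} - 25 k - 58\right)}{8 \left(k + 2\right) \left(k + 3\right) \left(k + 4\right)}.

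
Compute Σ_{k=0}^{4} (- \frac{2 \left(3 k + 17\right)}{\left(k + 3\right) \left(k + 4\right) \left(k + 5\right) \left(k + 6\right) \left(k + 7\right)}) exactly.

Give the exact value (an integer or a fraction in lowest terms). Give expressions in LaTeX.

Σ = -5/198

Compute t_(k+1)/t_k: get (k + 3)*(3*k + 20)/((k + 8)*(3*k + 17)).
So A=k + 3 and B=k + 8, with C=k + 17/3.
Need (k + 3)·f(k+1) − (k + 7)·f(k) = k + 17/3.
From deg A=1, deg B=1, deg C=1: d=4.
A polynomial solution: f(k) = k*(k + 5)*(k**2 + 13*k + 54)/216.
Then R = B(k−1)f/C = k*(k + 5)*(k + 7)*(k**2 + 13*k + 54)/(72*(3*k + 17)), so s_k = R(k)·t_k = k*(-k**2 - 13*k - 54)/(36*(k**3 + 13*k**2 + 54*k + 72)).
Check: Δs_k = 2*(-3*k - 17)/(k**5 + 25*k**4 + 245*k**3 + 1175*k**2 + 2754*k + 2520). ✓
Σ_(k=0)^(4) t_k = s_(5) − s_(0) = -5/198 − (0) = -5/198.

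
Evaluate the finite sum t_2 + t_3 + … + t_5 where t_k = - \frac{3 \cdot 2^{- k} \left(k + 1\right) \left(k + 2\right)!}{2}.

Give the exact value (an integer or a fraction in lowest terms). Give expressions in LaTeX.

Σ = -1872

Ratio r(k) = (k + 2)*(k + 3)/(2*(k + 1)).
So A=k/2 + 3/2 and B=1, with C=k + 1.
f must satisfy (k/2 + 3/2)·f(k+1) − (1)·f(k) = k + 1.
Bound: deg f ≤ 0.
Solving with deg f ≤ 0: f(k) = 2.
R(k) = B(k−1)·f(k)/C(k) = 2/(k + 1); s_k = R·t_k = -3*factorial(k + 2)/2**k.
Check: Δs_k = -3*(k + 1)*factorial(k + 2)/(2*2**k). ✓
Telescoping: Σ = s_(6) − s_(2) = -1890 − (-18) = -1872.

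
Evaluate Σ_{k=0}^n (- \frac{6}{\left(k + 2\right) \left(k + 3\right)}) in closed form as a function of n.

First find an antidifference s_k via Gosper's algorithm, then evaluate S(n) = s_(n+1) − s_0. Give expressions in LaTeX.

Compute t_(k+1)/t_k: get (k + 2)/(k + 4).
Gosper form: A/B · C(k+1)/C(k) with A=k + 2, B=k + 4, C=1.
Set up (k + 2)·f(k+1) − (k + 3)·f(k) − (1) = 0.
deg f ≤ 1 (via 1,1,0).
Coefficient equations give f(k) = k/2.
So s_k = (B(k−1)f/C)·t_k = (k*(k + 3)/2)·t_k = -3*k/(k + 2).
Δs = -6/(k**2 + 5*k + 6), as required.
s_(n+1) = 3*(-n - 1)/(n + 3) and s_(0) = 0, so S(n) = 3*(-n - 1)/(n + 3).

S(n) = \frac{3 \left(- n - 1\right)}{n + 3}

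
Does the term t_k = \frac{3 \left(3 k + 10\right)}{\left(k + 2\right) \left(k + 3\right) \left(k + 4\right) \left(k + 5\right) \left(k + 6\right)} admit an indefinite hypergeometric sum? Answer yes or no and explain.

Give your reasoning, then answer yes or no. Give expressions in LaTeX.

Ratio r(k) = (k + 2)*(3*k + 13)/((k + 7)*(3*k + 10)).
So A=k + 2 and B=k + 7, with C=k + 10/3.
Solve (k + 2)·f(k+1) − (k + 6)·f(k) = k + 10/3.
From deg A=1, deg B=1, deg C=1: d=4.
Solve for f: f(k) = k*(k + 3)*(k**2 + 11*k + 38)/120 (degree 4 ≤ 4).
Certificate R = B(k−1)f/C = k*(k + 3)*(k + 6)*(k**2 + 11*k + 38)/(40*(3*k + 10)) gives s_k = 3*k*(k**2 + 11*k + 38)/(40*(k**3 + 11*k**2 + 38*k + 40)).
Verify: 3*(3*k + 10)/(k**5 + 20*k**4 + 155*k**3 + 580*k**2 + 1044*k + 720) matches t_k.

Yes. s_k = \frac{3 k \left(k^{2} + 11 k + 38\right)}{40 \left(k^{3} + 11 k^{2} + 38 k + 40\right)}.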